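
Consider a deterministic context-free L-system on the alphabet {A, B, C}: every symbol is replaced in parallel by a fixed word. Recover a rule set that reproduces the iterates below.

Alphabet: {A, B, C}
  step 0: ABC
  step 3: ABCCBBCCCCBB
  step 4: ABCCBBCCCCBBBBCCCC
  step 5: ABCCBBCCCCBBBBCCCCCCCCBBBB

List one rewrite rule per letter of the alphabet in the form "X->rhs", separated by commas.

A->AB, B->CC, C->B

  step 4 ⇒ step 5: ABCCBBCCCCBBBBCCCC ⇒ AB·CC·B·B·CC·CC·B·B·B·B·CC·CC·CC·CC·B·B·B·B
    A ↦ AB
    B ↦ CC
    C ↦ B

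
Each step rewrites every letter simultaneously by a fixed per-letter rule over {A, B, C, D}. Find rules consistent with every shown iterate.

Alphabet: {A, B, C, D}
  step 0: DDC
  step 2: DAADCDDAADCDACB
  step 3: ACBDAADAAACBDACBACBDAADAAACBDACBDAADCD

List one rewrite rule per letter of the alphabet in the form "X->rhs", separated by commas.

A->DAA, B->CD, C->D, D->ACB

  step 2 ⇒ step 3: DAADCDDAADCDACB ⇒ ACB·DAA·DAA·ACB·D·ACB·ACB·DAA·DAA·ACB·D·ACB·DAA·D·CD
    A ↦ DAA
    B ↦ CD
    C ↦ D
    D ↦ ACB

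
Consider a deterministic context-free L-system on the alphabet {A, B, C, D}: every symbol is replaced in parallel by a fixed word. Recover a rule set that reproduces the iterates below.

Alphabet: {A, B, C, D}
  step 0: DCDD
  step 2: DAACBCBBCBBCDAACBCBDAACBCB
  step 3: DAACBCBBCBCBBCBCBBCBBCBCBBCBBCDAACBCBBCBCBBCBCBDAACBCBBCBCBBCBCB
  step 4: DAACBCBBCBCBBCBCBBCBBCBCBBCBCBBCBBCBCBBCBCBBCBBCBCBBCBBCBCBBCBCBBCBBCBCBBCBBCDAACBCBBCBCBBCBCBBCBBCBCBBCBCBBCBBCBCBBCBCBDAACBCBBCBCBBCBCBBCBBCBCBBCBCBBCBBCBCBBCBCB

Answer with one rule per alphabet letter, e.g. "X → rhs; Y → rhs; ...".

A->CB, B->BCB, C->BC, D->DAA

  step 3 ⇒ step 4: DAACBCBBCBCBBCBCBBCBBCBCBBCBBCDAACBCBBCBCBBCBCBDAACBCBBCBCBBCBCB ⇒ DAA·CB·CB·BC·BCB·BC·BCB·BCB·BC·BCB·BC·BCB·BCB·BC·BCB·BC·BCB·BCB·BC·BCB·BCB·BC·BCB·BC·BCB·BCB·BC·BCB·BCB·BC·DAA·CB·CB·BC·BCB·BC·BCB·BCB·BC·BCB·BC·BCB·BCB·BC·BCB·BC·BCB·DAA·CB·CB·BC·BCB·BC·BCB·BCB·BC·BCB·BC·BCB·BCB·BC·BCB·BC·BCB
    A ↦ CB
    B ↦ BCB
    C ↦ BC
    D ↦ DAA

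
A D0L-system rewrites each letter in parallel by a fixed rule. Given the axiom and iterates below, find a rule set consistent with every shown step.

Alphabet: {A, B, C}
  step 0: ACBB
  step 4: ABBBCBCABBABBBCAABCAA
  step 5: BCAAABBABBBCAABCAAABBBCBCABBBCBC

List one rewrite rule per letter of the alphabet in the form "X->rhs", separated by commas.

A->BC, B->A, C->BB

  step 4 ⇒ step 5: ABBBCBCABBABBBCAABCAA ⇒ BC·A·A·A·BB·A·BB·BC·A·A·BC·A·A·A·BB·BC·BC·A·BB·BC·BC
    A ↦ BC
    B ↦ A
    C ↦ BB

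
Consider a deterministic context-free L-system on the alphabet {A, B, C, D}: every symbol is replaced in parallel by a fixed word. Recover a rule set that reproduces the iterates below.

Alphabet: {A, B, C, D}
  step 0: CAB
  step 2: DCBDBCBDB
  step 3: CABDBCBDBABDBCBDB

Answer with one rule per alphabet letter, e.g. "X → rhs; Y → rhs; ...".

  step 2 ⇒ step 3: DCBDBCBDB ⇒ C·A·BDB·C·BDB·A·BDB·C·BDB
    B ↦ BDB
    C ↦ A
    D ↦ C
    A ↦ D  (constrained at step 0)

A->D, B->BDB, C->A, D->C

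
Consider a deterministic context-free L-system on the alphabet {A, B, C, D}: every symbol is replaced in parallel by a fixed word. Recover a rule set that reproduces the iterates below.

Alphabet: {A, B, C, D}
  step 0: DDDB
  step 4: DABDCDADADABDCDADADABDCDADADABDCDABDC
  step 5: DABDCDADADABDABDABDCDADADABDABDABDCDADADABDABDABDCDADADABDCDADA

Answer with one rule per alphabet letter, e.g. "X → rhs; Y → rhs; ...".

  step 4 ⇒ step 5: DABDCDADADABDCDADADABDCDADADABDCDABDC ⇒ DA·B·DC·DA·DA·DA·B·DA·B·DA·B·DC·DA·DA·DA·B·DA·B·DA·B·DC·DA·DA·DA·B·DA·B·DA·B·DC·DA·DA·DA·B·DC·DA·DA
    A ↦ B
    B ↦ DC
    C ↦ DA
    D ↦ DA

A->B, B->DC, C->DA, D->DA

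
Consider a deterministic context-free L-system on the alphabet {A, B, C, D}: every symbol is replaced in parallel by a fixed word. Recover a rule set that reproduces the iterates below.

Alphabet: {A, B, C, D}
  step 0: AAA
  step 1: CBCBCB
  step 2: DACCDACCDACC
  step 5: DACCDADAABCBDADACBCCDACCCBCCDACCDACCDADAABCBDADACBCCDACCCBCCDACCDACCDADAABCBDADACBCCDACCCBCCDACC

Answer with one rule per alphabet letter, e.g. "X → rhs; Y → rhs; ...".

A->CB, B->CC, C->DA, D->AB

  step 1 ⇒ step 2: CBCBCB ⇒ DA·CC·DA·CC·DA·CC
    B ↦ CC
    C ↦ DA
  step 0 ⇒ step 1: AAA ⇒ CB·CB·CB
    A ↦ CB
    D ↦ AB  (constrained at step 2)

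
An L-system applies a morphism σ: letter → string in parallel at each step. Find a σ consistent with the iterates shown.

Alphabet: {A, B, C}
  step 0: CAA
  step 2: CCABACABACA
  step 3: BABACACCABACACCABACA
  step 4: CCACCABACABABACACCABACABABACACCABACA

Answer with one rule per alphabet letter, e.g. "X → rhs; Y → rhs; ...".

A->CA, B->C, C->BA

  step 3 ⇒ step 4: BABACACCABACACCABACA ⇒ C·CA·C·CA·BA·CA·BA·BA·CA·C·CA·BA·CA·BA·BA·CA·C·CA·BA·CA
    A ↦ CA
    B ↦ C
    C ↦ BA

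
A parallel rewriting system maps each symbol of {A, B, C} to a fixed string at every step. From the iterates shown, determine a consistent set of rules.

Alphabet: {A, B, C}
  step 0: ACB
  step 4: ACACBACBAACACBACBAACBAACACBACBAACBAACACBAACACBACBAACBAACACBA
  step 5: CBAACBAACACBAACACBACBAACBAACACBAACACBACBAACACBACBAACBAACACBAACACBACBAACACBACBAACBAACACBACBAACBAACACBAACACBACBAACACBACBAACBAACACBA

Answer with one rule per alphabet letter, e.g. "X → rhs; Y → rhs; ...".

A->CBA, B->CA, C->A

  step 4 ⇒ step 5: ACACBACBAACACBACBAACBAACACBACBAACBAACACBAACACBACBAACBAACACBA ⇒ CBA·A·CBA·A·CA·CBA·A·CA·CBA·CBA·A·CBA·A·CA·CBA·A·CA·CBA·CBA·A·CA·CBA·CBA·A·CBA·A·CA·CBA·A·CA·CBA·CBA·A·CA·CBA·CBA·A·CBA·A·CA·CBA·CBA·A·CBA·A·CA·CBA·A·CA·CBA·CBA·A·CA·CBA·CBA·A·CBA·A·CA·CBA
    A ↦ CBA
    B ↦ CA
    C ↦ A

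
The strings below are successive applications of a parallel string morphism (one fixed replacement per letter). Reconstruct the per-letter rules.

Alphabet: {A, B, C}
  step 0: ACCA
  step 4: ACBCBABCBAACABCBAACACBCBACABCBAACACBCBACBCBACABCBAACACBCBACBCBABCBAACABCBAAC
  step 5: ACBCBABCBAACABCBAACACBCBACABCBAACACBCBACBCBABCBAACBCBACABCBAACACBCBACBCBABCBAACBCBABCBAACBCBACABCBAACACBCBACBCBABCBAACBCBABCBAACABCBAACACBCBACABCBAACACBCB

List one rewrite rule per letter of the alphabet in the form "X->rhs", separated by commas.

  step 4 ⇒ step 5: ACBCBABCBAACABCBAACACBCBACABCBAACACBCBACBCBACABCBAACACBCBACBCBABCBAACABCBAAC ⇒ AC·BCB·A·BCB·A·AC·A·BCB·A·AC·AC·BCB·AC·A·BCB·A·AC·AC·BCB·AC·BCB·A·BCB·A·AC·BCB·AC·A·BCB·A·AC·AC·BCB·AC·BCB·A·BCB·A·AC·BCB·A·BCB·A·AC·BCB·AC·A·BCB·A·AC·AC·BCB·AC·BCB·A·BCB·A·AC·BCB·A·BCB·A·AC·A·BCB·A·AC·AC·BCB·AC·A·BCB·A·AC·AC·BCB
    A ↦ AC
    B ↦ A
    C ↦ BCB

A->AC, B->A, C->BCB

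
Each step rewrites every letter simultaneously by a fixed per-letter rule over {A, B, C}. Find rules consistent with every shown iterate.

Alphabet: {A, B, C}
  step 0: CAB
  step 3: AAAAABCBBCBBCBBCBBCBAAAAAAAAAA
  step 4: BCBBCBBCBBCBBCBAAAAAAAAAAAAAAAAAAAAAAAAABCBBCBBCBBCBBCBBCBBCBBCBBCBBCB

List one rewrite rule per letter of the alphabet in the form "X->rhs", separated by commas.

A->BCB, B->AA, C->A

  step 3 ⇒ step 4: AAAAABCBBCBBCBBCBBCBAAAAAAAAAA ⇒ BCB·BCB·BCB·BCB·BCB·AA·A·AA·AA·A·AA·AA·A·AA·AA·A·AA·AA·A·AA·BCB·BCB·BCB·BCB·BCB·BCB·BCB·BCB·BCB·BCB
    A ↦ BCB
    B ↦ AA
    C ↦ A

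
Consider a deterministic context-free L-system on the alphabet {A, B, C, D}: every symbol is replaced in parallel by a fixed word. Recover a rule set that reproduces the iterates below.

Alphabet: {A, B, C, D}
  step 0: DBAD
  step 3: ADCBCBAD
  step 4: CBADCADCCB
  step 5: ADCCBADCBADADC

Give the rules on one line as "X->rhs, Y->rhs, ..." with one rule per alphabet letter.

A->C, B->C, C->AD, D->B

  step 4 ⇒ step 5: CBADCADCCB ⇒ AD·C·C·B·AD·C·B·AD·AD·C
    A ↦ C
    B ↦ C
    C ↦ AD
    D ↦ B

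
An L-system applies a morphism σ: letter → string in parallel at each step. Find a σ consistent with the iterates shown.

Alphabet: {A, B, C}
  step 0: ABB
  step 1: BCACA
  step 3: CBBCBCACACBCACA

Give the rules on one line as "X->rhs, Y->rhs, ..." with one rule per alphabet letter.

  step 0 ⇒ step 1: ABB ⇒ B·CA·CA
    A ↦ B
    B ↦ CA
    C ↦ CB  (constrained at step 1)

A->B, B->CA, C->CB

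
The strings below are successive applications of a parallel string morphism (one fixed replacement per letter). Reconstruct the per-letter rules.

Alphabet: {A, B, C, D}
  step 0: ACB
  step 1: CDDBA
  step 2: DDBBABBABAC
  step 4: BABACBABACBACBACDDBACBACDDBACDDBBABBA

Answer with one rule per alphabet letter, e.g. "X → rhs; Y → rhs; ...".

A->C, B->BA, C->DD, D->BBA

  step 1 ⇒ step 2: CDDBA ⇒ DD·BBA·BBA·BA·C
    A ↦ C
    B ↦ BA
    C ↦ DD
    D ↦ BBA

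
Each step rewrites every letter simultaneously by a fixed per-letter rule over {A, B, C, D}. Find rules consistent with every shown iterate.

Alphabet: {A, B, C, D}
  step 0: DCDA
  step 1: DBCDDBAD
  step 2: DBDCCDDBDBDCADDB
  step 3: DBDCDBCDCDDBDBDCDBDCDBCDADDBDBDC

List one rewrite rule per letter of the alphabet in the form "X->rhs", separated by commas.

A->AD, B->DC, C->CD, D->DB

  step 2 ⇒ step 3: DBDCCDDBDBDCADDB ⇒ DB·DC·DB·CD·CD·DB·DB·DC·DB·DC·DB·CD·AD·DB·DB·DC
    A ↦ AD
    B ↦ DC
    C ↦ CD
    D ↦ DB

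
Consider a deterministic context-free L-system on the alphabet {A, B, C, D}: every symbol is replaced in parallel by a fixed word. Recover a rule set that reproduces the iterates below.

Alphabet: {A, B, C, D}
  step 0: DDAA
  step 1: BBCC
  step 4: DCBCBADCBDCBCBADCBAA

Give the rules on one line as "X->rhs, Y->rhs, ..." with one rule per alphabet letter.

A->C, B->DCB, C->A, D->B

  step 0 ⇒ step 1: DDAA ⇒ B·B·C·C
    A ↦ C
    D ↦ B
    B ↦ DCB  (constrained at step 1)
    C ↦ A  (constrained at step 1)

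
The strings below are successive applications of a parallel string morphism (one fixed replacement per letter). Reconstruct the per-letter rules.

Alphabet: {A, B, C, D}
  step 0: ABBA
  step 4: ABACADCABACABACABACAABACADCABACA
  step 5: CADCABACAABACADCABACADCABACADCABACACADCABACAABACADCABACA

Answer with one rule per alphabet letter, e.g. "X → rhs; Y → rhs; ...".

A->CA, B->D, C->BA, D->A

  step 4 ⇒ step 5: ABACADCABACABACABACAABACADCABACA ⇒ CA·D·CA·BA·CA·A·BA·CA·D·CA·BA·CA·D·CA·BA·CA·D·CA·BA·CA·CA·D·CA·BA·CA·A·BA·CA·D·CA·BA·CA
    A ↦ CA
    B ↦ D
    C ↦ BA
    D ↦ A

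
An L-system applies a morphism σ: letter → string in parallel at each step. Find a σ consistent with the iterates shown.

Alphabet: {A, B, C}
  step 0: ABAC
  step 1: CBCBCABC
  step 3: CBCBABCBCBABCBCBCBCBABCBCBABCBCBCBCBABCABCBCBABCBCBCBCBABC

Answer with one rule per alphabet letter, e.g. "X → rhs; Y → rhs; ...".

A->C, B->BCB, C->ABC

  step 0 ⇒ step 1: ABAC ⇒ C·BCB·C·ABC
    A ↦ C
    B ↦ BCB
    C ↦ ABC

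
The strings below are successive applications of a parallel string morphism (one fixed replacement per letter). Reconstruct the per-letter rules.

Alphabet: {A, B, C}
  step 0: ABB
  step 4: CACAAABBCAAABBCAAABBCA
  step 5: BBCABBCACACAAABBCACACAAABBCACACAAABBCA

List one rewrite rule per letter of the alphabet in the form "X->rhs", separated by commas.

A->CA, B->A, C->BB

  step 4 ⇒ step 5: CACAAABBCAAABBCAAABBCA ⇒ BB·CA·BB·CA·CA·CA·A·A·BB·CA·CA·CA·A·A·BB·CA·CA·CA·A·A·BB·CA
    A ↦ CA
    B ↦ A
    C ↦ BB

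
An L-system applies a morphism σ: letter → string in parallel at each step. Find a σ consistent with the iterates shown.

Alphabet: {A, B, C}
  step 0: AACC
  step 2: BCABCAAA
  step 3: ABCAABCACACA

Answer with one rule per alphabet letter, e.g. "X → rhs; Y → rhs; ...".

A->CA, B->A, C->B

  step 2 ⇒ step 3: BCABCAAA ⇒ A·B·CA·A·B·CA·CA·CA
    A ↦ CA
    B ↦ A
    C ↦ B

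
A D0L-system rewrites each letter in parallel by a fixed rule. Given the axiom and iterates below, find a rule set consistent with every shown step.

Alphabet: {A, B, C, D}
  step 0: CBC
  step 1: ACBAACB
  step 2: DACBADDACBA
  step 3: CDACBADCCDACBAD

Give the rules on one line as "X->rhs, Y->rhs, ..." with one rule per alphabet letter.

A->D, B->A, C->ACB, D->C

  step 2 ⇒ step 3: DACBADDACBA ⇒ C·D·ACB·A·D·C·C·D·ACB·A·D
    A ↦ D
    B ↦ A
    C ↦ ACB
    D ↦ C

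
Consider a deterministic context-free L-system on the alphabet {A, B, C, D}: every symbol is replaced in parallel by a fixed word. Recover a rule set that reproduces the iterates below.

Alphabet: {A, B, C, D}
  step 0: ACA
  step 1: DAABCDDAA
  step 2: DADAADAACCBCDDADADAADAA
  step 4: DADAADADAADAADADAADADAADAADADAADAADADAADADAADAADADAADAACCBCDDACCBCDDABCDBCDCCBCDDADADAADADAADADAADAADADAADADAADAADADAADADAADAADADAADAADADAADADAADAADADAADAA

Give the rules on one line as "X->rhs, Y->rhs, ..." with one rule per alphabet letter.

A->DAA, B->CC, C->BCD, D->DA

  step 1 ⇒ step 2: DAABCDDAA ⇒ DA·DAA·DAA·CC·BCD·DA·DA·DAA·DAA
    A ↦ DAA
    B ↦ CC
    C ↦ BCD
    D ↦ DA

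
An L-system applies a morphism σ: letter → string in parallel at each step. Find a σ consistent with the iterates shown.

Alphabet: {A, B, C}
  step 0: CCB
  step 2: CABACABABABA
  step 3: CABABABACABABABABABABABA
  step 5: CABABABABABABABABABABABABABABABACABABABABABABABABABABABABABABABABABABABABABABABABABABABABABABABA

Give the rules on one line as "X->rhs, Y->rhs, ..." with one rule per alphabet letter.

A->BA, B->BA, C->CA

  step 2 ⇒ step 3: CABACABABABA ⇒ CA·BA·BA·BA·CA·BA·BA·BA·BA·BA·BA·BA
    A ↦ BA
    B ↦ BA
    C ↦ CA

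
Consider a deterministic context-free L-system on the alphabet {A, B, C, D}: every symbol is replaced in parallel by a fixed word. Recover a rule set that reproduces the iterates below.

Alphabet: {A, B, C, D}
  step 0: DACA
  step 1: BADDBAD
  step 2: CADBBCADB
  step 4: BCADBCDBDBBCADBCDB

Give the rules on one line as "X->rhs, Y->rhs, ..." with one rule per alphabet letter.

A->AD, B->C, C->DB, D->B

  step 1 ⇒ step 2: BADDBAD ⇒ C·AD·B·B·C·AD·B
    A ↦ AD
    B ↦ C
    D ↦ B
  step 0 ⇒ step 1: DACA ⇒ B·AD·DB·AD
    C ↦ DB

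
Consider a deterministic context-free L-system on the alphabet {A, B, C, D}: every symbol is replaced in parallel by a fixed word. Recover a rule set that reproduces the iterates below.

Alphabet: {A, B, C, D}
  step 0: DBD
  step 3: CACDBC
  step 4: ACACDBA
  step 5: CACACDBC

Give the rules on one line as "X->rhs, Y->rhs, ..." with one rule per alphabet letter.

  step 4 ⇒ step 5: ACACDBA ⇒ C·A·C·A·C·DB·C
    A ↦ C
    B ↦ DB
    C ↦ A
    D ↦ C

A->C, B->DB, C->A, D->C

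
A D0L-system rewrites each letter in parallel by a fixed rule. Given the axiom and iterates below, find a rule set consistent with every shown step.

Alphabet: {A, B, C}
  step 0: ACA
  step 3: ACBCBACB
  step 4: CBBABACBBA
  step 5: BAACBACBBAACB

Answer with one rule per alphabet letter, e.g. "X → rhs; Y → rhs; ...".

A->CB, B->A, C->B

  step 4 ⇒ step 5: CBBABACBBA ⇒ B·A·A·CB·A·CB·B·A·A·CB
    A ↦ CB
    B ↦ A
    C ↦ B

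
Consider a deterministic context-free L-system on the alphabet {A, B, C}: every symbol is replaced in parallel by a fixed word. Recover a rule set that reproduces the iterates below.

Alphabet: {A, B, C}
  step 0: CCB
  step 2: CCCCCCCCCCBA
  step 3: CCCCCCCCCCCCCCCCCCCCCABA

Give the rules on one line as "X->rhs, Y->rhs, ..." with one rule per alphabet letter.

  step 2 ⇒ step 3: CCCCCCCCCCBA ⇒ CC·CC·CC·CC·CC·CC·CC·CC·CC·CC·CA·BA
    A ↦ BA
    B ↦ CA
    C ↦ CC

A->BA, B->CA, C->CC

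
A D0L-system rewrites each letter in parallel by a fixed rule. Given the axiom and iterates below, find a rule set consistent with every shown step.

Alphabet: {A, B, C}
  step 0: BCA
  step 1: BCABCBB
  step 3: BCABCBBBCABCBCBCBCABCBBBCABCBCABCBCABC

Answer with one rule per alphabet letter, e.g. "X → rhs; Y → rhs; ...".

A->BB, B->BC, C->ABC

  step 0 ⇒ step 1: BCA ⇒ BC·ABC·BB
    A ↦ BB
    B ↦ BC
    C ↦ ABC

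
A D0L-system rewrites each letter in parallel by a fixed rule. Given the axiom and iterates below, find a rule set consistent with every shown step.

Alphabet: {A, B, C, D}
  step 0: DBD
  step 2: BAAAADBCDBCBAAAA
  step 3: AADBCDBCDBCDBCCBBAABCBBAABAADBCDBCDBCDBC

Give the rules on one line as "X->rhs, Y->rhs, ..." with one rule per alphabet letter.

A->DBC, B->AA, C->B, D->CBB

  step 2 ⇒ step 3: BAAAADBCDBCBAAAA ⇒ AA·DBC·DBC·DBC·DBC·CBB·AA·B·CBB·AA·B·AA·DBC·DBC·DBC·DBC
    A ↦ DBC
    B ↦ AA
    C ↦ B
    D ↦ CBB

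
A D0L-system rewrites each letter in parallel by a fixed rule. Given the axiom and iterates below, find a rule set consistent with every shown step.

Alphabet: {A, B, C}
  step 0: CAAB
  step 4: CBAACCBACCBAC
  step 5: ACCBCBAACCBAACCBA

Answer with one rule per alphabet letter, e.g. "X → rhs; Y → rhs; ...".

  step 4 ⇒ step 5: CBAACCBACCBAC ⇒ A·C·CB·CB·A·A·C·CB·A·A·C·CB·A
    A ↦ CB
    B ↦ C
    C ↦ A

A->CB, B->C, C->A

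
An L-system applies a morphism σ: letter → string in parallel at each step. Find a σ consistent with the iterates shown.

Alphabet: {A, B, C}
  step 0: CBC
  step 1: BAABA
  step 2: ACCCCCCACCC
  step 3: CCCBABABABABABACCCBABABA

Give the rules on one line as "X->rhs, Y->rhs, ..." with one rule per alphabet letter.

  step 2 ⇒ step 3: ACCCCCCACCC ⇒ CCC·BA·BA·BA·BA·BA·BA·CCC·BA·BA·BA
    A ↦ CCC
    C ↦ BA
  step 0 ⇒ step 1: CBC ⇒ BA·A·BA
    B ↦ A

A->CCC, B->A, C->BA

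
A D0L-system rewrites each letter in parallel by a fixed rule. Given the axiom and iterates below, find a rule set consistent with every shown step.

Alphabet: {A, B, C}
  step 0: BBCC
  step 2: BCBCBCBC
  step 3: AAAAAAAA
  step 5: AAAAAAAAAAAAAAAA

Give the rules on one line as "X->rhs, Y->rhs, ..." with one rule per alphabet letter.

A->BC, B->A, C->A

  step 2 ⇒ step 3: BCBCBCBC ⇒ A·A·A·A·A·A·A·A
    B ↦ A
    C ↦ A
    A ↦ BC  (constrained at step 3)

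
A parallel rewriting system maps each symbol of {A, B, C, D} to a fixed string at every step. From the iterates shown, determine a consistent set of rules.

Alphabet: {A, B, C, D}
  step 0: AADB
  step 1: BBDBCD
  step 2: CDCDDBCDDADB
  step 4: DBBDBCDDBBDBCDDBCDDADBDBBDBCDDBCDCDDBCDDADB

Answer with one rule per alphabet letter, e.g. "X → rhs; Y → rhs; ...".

A->B, B->CD, C->DA, D->DB

  step 1 ⇒ step 2: BBDBCD ⇒ CD·CD·DB·CD·DA·DB
    B ↦ CD
    C ↦ DA
    D ↦ DB
  step 0 ⇒ step 1: AADB ⇒ B·B·DB·CD
    A ↦ B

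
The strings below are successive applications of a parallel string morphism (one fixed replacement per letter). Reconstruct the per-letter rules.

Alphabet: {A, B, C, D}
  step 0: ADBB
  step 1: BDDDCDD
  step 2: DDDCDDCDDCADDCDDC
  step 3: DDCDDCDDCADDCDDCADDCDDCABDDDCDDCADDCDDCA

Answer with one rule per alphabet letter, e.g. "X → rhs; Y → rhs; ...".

  step 2 ⇒ step 3: DDDCDDCDDCADDCDDC ⇒ DDC·DDC·DDC·A·DDC·DDC·A·DDC·DDC·A·BD·DDC·DDC·A·DDC·DDC·A
    A ↦ BD
    C ↦ A
    D ↦ DDC
  step 0 ⇒ step 1: ADBB ⇒ BD·DDC·D·D
    B ↦ D

A->BD, B->D, C->A, D->DDC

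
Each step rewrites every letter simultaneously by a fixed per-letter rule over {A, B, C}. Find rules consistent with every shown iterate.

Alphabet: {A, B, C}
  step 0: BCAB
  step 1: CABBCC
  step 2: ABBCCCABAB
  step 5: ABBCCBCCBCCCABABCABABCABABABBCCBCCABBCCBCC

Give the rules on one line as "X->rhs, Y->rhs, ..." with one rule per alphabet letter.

A->BC, B->C, C->AB

  step 1 ⇒ step 2: CABBCC ⇒ AB·BC·C·C·AB·AB
    A ↦ BC
    B ↦ C
    C ↦ AB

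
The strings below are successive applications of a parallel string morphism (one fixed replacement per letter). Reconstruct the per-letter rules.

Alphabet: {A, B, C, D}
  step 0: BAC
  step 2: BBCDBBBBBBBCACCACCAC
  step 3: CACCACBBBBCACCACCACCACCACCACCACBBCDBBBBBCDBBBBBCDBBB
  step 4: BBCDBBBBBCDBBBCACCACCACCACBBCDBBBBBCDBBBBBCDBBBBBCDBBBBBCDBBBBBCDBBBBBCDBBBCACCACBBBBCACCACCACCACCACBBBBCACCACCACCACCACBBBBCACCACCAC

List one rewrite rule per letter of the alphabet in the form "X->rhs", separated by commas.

  step 3 ⇒ step 4: CACCACBBBBCACCACCACCACCACCACCACBBCDBBBBBCDBBBBBCDBBB ⇒ BB·CDB·BB·BB·CDB·BB·CAC·CAC·CAC·CAC·BB·CDB·BB·BB·CDB·BB·BB·CDB·BB·BB·CDB·BB·BB·CDB·BB·BB·CDB·BB·BB·CDB·BB·CAC·CAC·BB·BB·CAC·CAC·CAC·CAC·CAC·BB·BB·CAC·CAC·CAC·CAC·CAC·BB·BB·CAC·CAC·CAC
    A ↦ CDB
    B ↦ CAC
    C ↦ BB
    D ↦ BB

A->CDB, B->CAC, C->BB, D->BB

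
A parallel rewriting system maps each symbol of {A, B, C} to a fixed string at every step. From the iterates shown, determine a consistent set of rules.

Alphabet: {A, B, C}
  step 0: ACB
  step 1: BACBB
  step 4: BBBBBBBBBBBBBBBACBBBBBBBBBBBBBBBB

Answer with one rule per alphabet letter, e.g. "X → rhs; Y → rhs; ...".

  step 0 ⇒ step 1: ACB ⇒ B·AC·BB
    A ↦ B
    B ↦ BB
    C ↦ AC

A->B, B->BB, C->AC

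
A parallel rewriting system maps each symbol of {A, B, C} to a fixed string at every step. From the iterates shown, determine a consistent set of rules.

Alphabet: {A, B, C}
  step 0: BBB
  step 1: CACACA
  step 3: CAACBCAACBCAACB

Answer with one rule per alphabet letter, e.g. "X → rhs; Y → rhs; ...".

A->AC, B->CA, C->B

  step 0 ⇒ step 1: BBB ⇒ CA·CA·CA
    B ↦ CA
    A ↦ AC  (constrained at step 1)
    C ↦ B  (constrained at step 1)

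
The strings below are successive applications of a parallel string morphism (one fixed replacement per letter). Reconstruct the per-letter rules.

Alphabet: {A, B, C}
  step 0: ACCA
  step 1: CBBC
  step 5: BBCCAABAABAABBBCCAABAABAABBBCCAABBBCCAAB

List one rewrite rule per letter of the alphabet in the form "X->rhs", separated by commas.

A->C, B->AAB, C->B

  step 0 ⇒ step 1: ACCA ⇒ C·B·B·C
    A ↦ C
    C ↦ B
    B ↦ AAB  (constrained at step 1)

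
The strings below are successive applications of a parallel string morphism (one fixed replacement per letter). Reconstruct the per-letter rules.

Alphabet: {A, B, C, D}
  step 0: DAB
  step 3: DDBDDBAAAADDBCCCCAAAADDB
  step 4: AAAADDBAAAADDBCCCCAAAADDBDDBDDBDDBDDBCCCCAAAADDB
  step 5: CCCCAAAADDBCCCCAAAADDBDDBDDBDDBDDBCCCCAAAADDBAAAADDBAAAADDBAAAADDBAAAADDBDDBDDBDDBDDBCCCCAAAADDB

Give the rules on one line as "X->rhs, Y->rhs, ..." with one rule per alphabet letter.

  step 4 ⇒ step 5: AAAADDBAAAADDBCCCCAAAADDBDDBDDBDDBDDBCCCCAAAADDB ⇒ C·C·C·C·AA·AA·DDB·C·C·C·C·AA·AA·DDB·DDB·DDB·DDB·DDB·C·C·C·C·AA·AA·DDB·AA·AA·DDB·AA·AA·DDB·AA·AA·DDB·AA·AA·DDB·DDB·DDB·DDB·DDB·C·C·C·C·AA·AA·DDB
    A ↦ C
    B ↦ DDB
    C ↦ DDB
    D ↦ AA

A->C, B->DDB, C->DDB, D->AA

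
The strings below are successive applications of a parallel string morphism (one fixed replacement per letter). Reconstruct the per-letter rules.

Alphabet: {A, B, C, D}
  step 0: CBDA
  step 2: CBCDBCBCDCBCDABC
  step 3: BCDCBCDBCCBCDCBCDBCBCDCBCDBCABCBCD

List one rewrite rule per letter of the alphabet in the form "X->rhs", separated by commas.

  step 2 ⇒ step 3: CBCDBCBCDCBCDABC ⇒ BCD·C·BCD·BC·C·BCD·C·BCD·BC·BCD·C·BCD·BC·AB·C·BCD
    A ↦ AB
    B ↦ C
    C ↦ BCD
    D ↦ BC

A->AB, B->C, C->BCD, D->BC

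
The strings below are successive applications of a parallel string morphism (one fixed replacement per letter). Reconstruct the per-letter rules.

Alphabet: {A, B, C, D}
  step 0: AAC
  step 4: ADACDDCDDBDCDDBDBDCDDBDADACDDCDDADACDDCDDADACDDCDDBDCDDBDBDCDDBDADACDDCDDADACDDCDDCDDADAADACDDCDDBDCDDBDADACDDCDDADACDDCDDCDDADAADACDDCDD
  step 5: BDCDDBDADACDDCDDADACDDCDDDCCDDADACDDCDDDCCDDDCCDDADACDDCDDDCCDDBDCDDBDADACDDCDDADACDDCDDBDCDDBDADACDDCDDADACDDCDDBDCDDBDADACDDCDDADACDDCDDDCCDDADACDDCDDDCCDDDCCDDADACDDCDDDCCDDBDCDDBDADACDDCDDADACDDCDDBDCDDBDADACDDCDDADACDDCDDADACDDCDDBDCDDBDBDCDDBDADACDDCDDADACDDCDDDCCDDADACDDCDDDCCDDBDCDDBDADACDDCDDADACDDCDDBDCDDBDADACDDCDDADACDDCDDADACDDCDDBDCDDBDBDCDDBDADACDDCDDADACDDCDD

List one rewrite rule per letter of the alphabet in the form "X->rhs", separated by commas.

  step 4 ⇒ step 5: ADACDDCDDBDCDDBDBDCDDBDADACDDCDDADACDDCDDADACDDCDDBDCDDBDBDCDDBDADACDDCDDADACDDCDDCDDADAADACDDCDDBDCDDBDADACDDCDDADACDDCDDCDDADAADACDDCDD ⇒ BD·CDD·BD·ADA·CDD·CDD·ADA·CDD·CDD·DC·CDD·ADA·CDD·CDD·DC·CDD·DC·CDD·ADA·CDD·CDD·DC·CDD·BD·CDD·BD·ADA·CDD·CDD·ADA·CDD·CDD·BD·CDD·BD·ADA·CDD·CDD·ADA·CDD·CDD·BD·CDD·BD·ADA·CDD·CDD·ADA·CDD·CDD·DC·CDD·ADA·CDD·CDD·DC·CDD·DC·CDD·ADA·CDD·CDD·DC·CDD·BD·CDD·BD·ADA·CDD·CDD·ADA·CDD·CDD·BD·CDD·BD·ADA·CDD·CDD·ADA·CDD·CDD·ADA·CDD·CDD·BD·CDD·BD·BD·CDD·BD·ADA·CDD·CDD·ADA·CDD·CDD·DC·CDD·ADA·CDD·CDD·DC·CDD·BD·CDD·BD·ADA·CDD·CDD·ADA·CDD·CDD·BD·CDD·BD·ADA·CDD·CDD·ADA·CDD·CDD·ADA·CDD·CDD·BD·CDD·BD·BD·CDD·BD·ADA·CDD·CDD·ADA·CDD·CDD
    A ↦ BD
    B ↦ DC
    C ↦ ADA
    D ↦ CDD

A->BD, B->DC, C->ADA, D->CDD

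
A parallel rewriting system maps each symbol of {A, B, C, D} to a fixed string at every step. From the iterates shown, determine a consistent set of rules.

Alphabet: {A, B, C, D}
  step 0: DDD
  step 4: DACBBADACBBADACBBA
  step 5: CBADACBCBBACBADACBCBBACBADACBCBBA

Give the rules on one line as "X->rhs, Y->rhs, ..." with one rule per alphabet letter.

  step 4 ⇒ step 5: DACBBADACBBADACBBA ⇒ C·BA·DA·CB·CB·BA·C·BA·DA·CB·CB·BA·C·BA·DA·CB·CB·BA
    A ↦ BA
    B ↦ CB
    C ↦ DA
    D ↦ C

A->BA, B->CB, C->DA, D->C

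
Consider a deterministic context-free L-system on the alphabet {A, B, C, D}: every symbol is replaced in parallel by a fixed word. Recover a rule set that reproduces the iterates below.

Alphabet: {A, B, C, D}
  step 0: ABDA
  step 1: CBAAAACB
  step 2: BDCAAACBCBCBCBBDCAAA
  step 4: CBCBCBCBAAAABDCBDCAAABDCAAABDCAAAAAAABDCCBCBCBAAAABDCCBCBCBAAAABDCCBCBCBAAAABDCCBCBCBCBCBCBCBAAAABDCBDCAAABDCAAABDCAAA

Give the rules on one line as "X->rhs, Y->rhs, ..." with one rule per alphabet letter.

  step 1 ⇒ step 2: CBAAAACB ⇒ BDC·AAA·CB·CB·CB·CB·BDC·AAA
    A ↦ CB
    B ↦ AAA
    C ↦ BDC
  step 0 ⇒ step 1: ABDA ⇒ CB·AAA·A·CB
    D ↦ A

A->CB, B->AAA, C->BDC, D->A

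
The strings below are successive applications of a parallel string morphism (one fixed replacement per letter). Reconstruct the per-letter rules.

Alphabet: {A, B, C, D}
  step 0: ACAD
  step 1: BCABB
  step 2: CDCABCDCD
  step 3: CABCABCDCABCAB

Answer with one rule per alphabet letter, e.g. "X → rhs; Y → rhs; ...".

A->B, B->CD, C->CA, D->B

  step 2 ⇒ step 3: CDCABCDCD ⇒ CA·B·CA·B·CD·CA·B·CA·B
    A ↦ B
    B ↦ CD
    C ↦ CA
    D ↦ B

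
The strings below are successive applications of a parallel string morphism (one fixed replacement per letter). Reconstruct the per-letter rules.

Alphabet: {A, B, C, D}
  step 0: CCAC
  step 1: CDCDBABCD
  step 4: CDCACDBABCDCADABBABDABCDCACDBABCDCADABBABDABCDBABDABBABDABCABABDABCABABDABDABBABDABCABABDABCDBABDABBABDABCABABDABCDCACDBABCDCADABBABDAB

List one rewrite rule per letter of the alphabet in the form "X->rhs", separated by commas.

  step 0 ⇒ step 1: CCAC ⇒ CD·CD·BAB·CD
    A ↦ BAB
    C ↦ CD
    B ↦ DAB  (constrained at step 1)
    D ↦ CA  (constrained at step 1)

A->BAB, B->DAB, C->CD, D->CA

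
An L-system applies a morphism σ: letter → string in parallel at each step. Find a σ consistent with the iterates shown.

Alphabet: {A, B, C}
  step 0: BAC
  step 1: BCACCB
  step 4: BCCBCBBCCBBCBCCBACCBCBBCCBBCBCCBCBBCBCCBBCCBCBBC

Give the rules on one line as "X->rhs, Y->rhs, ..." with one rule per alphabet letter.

A->AC, B->BC, C->CB

  step 0 ⇒ step 1: BAC ⇒ BC·AC·CB
    A ↦ AC
    B ↦ BC
    C ↦ CB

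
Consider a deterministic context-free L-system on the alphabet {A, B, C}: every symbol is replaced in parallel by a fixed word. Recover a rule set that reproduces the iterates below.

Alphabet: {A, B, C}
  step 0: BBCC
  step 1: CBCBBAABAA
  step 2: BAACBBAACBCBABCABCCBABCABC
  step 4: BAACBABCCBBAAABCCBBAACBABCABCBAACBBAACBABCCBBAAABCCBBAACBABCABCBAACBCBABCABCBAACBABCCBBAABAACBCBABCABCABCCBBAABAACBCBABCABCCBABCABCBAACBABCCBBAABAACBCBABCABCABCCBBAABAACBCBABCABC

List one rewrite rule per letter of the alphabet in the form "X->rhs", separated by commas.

A->ABC, B->CB, C->BAA

  step 1 ⇒ step 2: CBCBBAABAA ⇒ BAA·CB·BAA·CB·CB·ABC·ABC·CB·ABC·ABC
    A ↦ ABC
    B ↦ CB
    C ↦ BAA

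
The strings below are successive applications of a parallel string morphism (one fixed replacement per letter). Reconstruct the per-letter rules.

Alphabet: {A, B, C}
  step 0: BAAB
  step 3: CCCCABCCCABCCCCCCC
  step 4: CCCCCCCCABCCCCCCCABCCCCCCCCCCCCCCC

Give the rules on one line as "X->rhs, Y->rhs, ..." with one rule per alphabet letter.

  step 3 ⇒ step 4: CCCCABCCCABCCCCCCC ⇒ CC·CC·CC·CC·AB·C·CC·CC·CC·AB·C·CC·CC·CC·CC·CC·CC·CC
    A ↦ AB
    B ↦ C
    C ↦ CC

A->AB, B->C, C->CC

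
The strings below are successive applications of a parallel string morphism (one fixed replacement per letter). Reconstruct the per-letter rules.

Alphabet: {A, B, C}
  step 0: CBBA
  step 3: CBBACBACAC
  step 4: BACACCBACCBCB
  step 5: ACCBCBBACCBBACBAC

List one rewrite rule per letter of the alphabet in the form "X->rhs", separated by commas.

  step 4 ⇒ step 5: BACACCBACCBCB ⇒ AC·C·B·C·B·B·AC·C·B·B·AC·B·AC
    A ↦ C
    B ↦ AC
    C ↦ B

A->C, B->AC, C->B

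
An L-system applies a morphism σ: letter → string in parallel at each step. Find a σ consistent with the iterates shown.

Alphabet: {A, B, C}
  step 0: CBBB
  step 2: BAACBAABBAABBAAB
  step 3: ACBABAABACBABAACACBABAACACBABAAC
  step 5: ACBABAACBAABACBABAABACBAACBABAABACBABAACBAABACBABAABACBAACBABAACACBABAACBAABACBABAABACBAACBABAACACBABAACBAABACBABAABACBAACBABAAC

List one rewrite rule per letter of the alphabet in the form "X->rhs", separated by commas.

A->BA, B->AC, C->AB

  step 2 ⇒ step 3: BAACBAABBAABBAAB ⇒ AC·BA·BA·AB·AC·BA·BA·AC·AC·BA·BA·AC·AC·BA·BA·AC
    A ↦ BA
    B ↦ AC
    C ↦ AB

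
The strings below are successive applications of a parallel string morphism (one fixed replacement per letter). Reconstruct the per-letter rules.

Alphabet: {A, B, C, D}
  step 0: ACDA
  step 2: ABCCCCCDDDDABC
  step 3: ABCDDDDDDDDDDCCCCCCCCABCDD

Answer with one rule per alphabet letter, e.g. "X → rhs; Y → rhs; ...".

A->AB, B->C, C->DD, D->CC

  step 2 ⇒ step 3: ABCCCCCDDDDABC ⇒ AB·C·DD·DD·DD·DD·DD·CC·CC·CC·CC·AB·C·DD
    A ↦ AB
    B ↦ C
    C ↦ DD
    D ↦ CC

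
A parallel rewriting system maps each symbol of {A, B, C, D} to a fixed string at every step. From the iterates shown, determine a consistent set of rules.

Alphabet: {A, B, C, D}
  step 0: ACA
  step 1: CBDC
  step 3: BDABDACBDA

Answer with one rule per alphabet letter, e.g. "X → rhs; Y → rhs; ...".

A->C, B->BD, C->BD, D->A

  step 0 ⇒ step 1: ACA ⇒ C·BD·C
    A ↦ C
    C ↦ BD
    B ↦ BD  (constrained at step 1)
    D ↦ A  (constrained at step 1)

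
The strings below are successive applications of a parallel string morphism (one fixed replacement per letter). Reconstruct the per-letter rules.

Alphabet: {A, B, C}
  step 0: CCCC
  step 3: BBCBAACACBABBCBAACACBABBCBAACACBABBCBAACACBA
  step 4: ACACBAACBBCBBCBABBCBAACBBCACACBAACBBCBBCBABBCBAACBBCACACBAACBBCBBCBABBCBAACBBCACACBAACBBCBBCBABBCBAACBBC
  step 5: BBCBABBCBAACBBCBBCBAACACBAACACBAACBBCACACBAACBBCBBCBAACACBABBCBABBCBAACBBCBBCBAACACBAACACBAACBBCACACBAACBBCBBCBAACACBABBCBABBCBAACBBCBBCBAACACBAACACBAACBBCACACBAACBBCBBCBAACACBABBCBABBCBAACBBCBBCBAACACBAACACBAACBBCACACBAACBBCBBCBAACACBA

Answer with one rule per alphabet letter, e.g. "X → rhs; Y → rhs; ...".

A->BBC, B->AC, C->BA

  step 4 ⇒ step 5: ACACBAACBBCBBCBABBCBAACBBCACACBAACBBCBBCBABBCBAACBBCACACBAACBBCBBCBABBCBAACBBCACACBAACBBCBBCBABBCBAACBBC ⇒ BBC·BA·BBC·BA·AC·BBC·BBC·BA·AC·AC·BA·AC·AC·BA·AC·BBC·AC·AC·BA·AC·BBC·BBC·BA·AC·AC·BA·BBC·BA·BBC·BA·AC·BBC·BBC·BA·AC·AC·BA·AC·AC·BA·AC·BBC·AC·AC·BA·AC·BBC·BBC·BA·AC·AC·BA·BBC·BA·BBC·BA·AC·BBC·BBC·BA·AC·AC·BA·AC·AC·BA·AC·BBC·AC·AC·BA·AC·BBC·BBC·BA·AC·AC·BA·BBC·BA·BBC·BA·AC·BBC·BBC·BA·AC·AC·BA·AC·AC·BA·AC·BBC·AC·AC·BA·AC·BBC·BBC·BA·AC·AC·BA
    A ↦ BBC
    B ↦ AC
    C ↦ BA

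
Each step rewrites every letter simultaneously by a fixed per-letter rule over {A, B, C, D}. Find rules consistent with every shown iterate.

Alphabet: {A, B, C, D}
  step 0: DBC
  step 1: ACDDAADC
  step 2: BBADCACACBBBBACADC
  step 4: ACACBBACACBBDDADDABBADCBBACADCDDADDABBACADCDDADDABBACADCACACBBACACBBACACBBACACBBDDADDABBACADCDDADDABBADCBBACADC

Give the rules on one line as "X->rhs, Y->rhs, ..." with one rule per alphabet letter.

  step 1 ⇒ step 2: ACDDAADC ⇒ BB·ADC·AC·AC·BB·BB·AC·ADC
    A ↦ BB
    C ↦ ADC
    D ↦ AC
  step 0 ⇒ step 1: DBC ⇒ AC·DDA·ADC
    B ↦ DDA

A->BB, B->DDA, C->ADC, D->AC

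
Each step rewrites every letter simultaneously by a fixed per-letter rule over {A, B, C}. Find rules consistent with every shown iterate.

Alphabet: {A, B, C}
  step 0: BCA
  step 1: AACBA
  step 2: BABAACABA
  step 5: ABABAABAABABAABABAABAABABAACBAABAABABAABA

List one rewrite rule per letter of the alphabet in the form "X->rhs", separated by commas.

  step 1 ⇒ step 2: AACBA ⇒ BA·BA·AC·A·BA
    A ↦ BA
    B ↦ A
    C ↦ AC

A->BA, B->A, C->AC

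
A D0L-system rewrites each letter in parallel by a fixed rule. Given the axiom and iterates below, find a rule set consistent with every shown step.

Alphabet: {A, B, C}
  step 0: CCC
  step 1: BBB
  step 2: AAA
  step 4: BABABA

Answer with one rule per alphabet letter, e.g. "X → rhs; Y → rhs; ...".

A->CB, B->A, C->B

  step 1 ⇒ step 2: BBB ⇒ A·A·A
    B ↦ A
    A ↦ CB  (constrained at step 2)
  step 0 ⇒ step 1: CCC ⇒ B·B·B
    C ↦ B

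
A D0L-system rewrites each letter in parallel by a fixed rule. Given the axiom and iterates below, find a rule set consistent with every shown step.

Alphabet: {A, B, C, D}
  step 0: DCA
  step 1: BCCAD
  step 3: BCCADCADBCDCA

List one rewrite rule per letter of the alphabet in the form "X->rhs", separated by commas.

  step 0 ⇒ step 1: DCA ⇒ BC·CA·D
    A ↦ D
    C ↦ CA
    D ↦ BC
    B ↦ D  (constrained at step 1)

A->D, B->D, C->CA, D->BC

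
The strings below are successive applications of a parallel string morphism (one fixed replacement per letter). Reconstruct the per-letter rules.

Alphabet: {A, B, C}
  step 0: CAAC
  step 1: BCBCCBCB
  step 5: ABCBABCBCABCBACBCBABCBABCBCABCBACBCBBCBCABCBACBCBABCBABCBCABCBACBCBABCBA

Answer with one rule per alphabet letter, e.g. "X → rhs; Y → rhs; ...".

  step 0 ⇒ step 1: CAAC ⇒ BCB·C·C·BCB
    A ↦ C
    C ↦ BCB
    B ↦ A  (constrained at step 1)

A->C, B->A, C->BCB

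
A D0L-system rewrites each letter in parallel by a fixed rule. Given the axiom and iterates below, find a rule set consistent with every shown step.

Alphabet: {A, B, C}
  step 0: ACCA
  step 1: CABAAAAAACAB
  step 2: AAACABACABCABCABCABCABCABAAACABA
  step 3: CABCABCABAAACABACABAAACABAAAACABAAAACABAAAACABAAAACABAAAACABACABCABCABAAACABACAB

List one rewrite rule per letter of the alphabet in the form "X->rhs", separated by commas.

  step 2 ⇒ step 3: AAACABACABCABCABCABCABCABAAACABA ⇒ CAB·CAB·CAB·AAA·CAB·A·CAB·AAA·CAB·A·AAA·CAB·A·AAA·CAB·A·AAA·CAB·A·AAA·CAB·A·AAA·CAB·A·CAB·CAB·CAB·AAA·CAB·A·CAB
    A ↦ CAB
    B ↦ A
    C ↦ AAA

A->CAB, B->A, C->AAA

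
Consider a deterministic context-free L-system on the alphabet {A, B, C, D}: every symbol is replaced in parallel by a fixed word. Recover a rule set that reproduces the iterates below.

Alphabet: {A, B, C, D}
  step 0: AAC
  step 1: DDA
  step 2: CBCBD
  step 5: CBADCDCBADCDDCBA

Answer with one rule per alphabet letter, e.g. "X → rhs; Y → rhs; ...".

  step 1 ⇒ step 2: DDA ⇒ CB·CB·D
    A ↦ D
    D ↦ CB
    B ↦ DC  (constrained at step 2)
  step 0 ⇒ step 1: AAC ⇒ D·D·A
    C ↦ A

A->D, B->DC, C->A, D->CB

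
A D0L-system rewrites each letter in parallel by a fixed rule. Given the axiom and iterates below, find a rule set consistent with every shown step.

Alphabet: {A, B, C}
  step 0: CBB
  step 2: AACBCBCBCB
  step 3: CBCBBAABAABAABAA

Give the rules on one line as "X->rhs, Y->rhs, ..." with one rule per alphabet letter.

  step 2 ⇒ step 3: AACBCBCBCB ⇒ CB·CB·B·AA·B·AA·B·AA·B·AA
    A ↦ CB
    B ↦ AA
    C ↦ B

A->CB, B->AA, C->B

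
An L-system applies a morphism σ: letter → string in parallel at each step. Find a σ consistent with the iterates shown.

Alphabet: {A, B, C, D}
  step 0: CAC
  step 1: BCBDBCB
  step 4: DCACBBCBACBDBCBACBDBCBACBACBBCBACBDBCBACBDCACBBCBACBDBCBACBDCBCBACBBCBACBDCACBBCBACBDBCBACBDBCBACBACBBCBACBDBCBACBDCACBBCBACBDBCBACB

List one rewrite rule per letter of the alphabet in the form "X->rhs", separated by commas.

A->D, B->ACB, C->BCB, D->DC

  step 0 ⇒ step 1: CAC ⇒ BCB·D·BCB
    A ↦ D
    C ↦ BCB
    B ↦ ACB  (constrained at step 1)
    D ↦ DC  (constrained at step 1)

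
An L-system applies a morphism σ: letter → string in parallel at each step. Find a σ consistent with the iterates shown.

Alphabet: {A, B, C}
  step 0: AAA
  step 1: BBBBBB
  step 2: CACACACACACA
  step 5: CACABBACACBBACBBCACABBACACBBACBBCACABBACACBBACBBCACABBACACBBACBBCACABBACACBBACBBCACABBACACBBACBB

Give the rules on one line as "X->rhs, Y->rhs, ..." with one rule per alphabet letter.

A->BB, B->CA, C->AC

  step 1 ⇒ step 2: BBBBBB ⇒ CA·CA·CA·CA·CA·CA
    B ↦ CA
  step 0 ⇒ step 1: AAA ⇒ BB·BB·BB
    A ↦ BB
    C ↦ AC  (constrained at step 2)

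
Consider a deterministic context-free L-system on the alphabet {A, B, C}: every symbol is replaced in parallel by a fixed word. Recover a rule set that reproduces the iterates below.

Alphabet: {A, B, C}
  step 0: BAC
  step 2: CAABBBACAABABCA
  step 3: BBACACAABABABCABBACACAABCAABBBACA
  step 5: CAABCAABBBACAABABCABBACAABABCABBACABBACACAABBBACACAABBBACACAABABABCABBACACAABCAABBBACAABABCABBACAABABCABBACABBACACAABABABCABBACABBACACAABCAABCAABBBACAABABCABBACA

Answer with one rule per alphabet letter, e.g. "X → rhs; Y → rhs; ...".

A->CA, B->AB, C->BBA

  step 2 ⇒ step 3: CAABBBACAABABCA ⇒ BBA·CA·CA·AB·AB·AB·CA·BBA·CA·CA·AB·CA·AB·BBA·CA
    A ↦ CA
    B ↦ AB
    C ↦ BBA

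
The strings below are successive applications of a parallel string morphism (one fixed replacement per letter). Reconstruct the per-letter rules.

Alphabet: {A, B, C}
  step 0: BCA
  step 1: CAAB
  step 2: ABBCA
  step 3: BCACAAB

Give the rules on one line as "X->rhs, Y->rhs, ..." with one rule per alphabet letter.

  step 2 ⇒ step 3: ABBCA ⇒ B·CA·CA·A·B
    A ↦ B
    B ↦ CA
    C ↦ A

A->B, B->CA, C->A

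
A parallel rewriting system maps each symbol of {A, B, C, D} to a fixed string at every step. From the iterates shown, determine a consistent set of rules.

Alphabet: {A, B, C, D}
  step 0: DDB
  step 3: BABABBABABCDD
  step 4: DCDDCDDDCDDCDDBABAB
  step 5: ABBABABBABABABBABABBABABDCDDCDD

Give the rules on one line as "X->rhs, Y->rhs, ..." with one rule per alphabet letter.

  step 4 ⇒ step 5: DCDDCDDDCDDCDDBABAB ⇒ AB·B·AB·AB·B·AB·AB·AB·B·AB·AB·B·AB·AB·D·CD·D·CD·D
    A ↦ CD
    B ↦ D
    C ↦ B
    D ↦ AB

A->CD, B->D, C->B, D->AB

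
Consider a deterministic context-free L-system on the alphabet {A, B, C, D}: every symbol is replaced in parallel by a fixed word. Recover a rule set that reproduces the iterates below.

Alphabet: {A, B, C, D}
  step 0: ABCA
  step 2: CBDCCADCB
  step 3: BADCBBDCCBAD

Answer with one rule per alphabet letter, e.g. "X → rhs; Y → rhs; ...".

A->DC, B->AD, C->B, D->C

  step 2 ⇒ step 3: CBDCCADCB ⇒ B·AD·C·B·B·DC·C·B·AD
    A ↦ DC
    B ↦ AD
    C ↦ B
    D ↦ C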